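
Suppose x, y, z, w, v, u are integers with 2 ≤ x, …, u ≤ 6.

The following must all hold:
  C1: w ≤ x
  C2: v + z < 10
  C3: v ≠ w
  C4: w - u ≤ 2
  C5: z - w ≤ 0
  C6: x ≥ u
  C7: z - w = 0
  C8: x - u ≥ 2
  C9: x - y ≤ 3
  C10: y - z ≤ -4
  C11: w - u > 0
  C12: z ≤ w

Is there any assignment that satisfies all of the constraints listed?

Unsatisfiable

Constraints 4, 5, 8, 9, and 10 give y − x ≥ -3, x − u ≥ 2, u − w ≥ -2, w − z ≥ 0, z − y ≥ 4.
Adding all 5 inequalities: the left sides telescope to 0, and the right sides sum to (-3) + 2 + (-2) + 0 + 4 = 1. So 0 ≥ 1, which is false.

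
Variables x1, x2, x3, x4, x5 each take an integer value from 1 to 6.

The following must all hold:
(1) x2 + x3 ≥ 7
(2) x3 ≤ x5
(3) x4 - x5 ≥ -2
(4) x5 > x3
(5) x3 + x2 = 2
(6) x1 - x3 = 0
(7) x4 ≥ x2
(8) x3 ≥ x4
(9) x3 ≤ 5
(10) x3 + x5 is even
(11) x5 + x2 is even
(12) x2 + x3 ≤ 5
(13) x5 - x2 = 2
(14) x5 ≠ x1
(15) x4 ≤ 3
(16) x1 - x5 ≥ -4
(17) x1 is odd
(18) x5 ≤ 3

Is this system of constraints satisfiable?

From constraints 7 and 15: x2 ≤ x4 ≤ 3. From constraints 2 and 18: x3 ≤ x5 ≤ 3. Hence x2 + x3 ≤ 6. But constraint 1 requires x2 + x3 ≥ 7, and 7 > 6. Contradiction.

Unsatisfiable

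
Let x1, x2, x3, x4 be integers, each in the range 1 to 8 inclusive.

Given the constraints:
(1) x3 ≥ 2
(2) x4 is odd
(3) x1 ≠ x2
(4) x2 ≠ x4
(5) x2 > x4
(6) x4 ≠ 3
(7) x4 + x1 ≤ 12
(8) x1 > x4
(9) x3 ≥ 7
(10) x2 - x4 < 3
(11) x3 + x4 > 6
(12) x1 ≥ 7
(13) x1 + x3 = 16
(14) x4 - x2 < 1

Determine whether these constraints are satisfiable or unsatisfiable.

Satisfiable

Take x1 = 8, x2 = 3, x3 = 8, x4 = 1. Then constraint 7: x4 + x1 = 9; constraint 10: x2 - x4 = 2, and every other listed constraint is also met.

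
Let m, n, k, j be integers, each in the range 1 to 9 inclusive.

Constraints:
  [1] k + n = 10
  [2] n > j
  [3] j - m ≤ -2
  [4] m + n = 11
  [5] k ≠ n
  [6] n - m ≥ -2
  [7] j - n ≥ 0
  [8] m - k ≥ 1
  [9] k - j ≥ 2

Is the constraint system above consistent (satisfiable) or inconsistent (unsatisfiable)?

Constraints 6, 7, 8, and 9 give k − j ≥ 2, j − n ≥ 0, n − m ≥ -2, m − k ≥ 1.
Adding all 4 inequalities: the left sides telescope to 0, and the right sides sum to 2 + 0 + (-2) + 1 = 1. So 0 ≥ 1, which is false.

Unsatisfiable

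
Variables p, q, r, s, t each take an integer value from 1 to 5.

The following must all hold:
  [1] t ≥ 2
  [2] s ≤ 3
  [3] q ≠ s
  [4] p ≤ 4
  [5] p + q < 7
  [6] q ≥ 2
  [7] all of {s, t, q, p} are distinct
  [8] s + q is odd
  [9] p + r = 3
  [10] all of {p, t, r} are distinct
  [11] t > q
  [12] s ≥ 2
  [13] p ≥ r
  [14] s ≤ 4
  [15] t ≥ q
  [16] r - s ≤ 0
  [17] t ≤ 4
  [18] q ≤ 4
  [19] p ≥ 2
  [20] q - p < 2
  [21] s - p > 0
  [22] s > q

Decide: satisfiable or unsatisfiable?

Constraints 1, 4, 6, 12, 14, 17, 18, and 19 confine each of s, t, q, p to the 3 values {2, …, 4}.
Constraint 7 requires all 4 of them to be distinct, but only 3 values are available — impossible by the pigeonhole principle.

Unsatisfiable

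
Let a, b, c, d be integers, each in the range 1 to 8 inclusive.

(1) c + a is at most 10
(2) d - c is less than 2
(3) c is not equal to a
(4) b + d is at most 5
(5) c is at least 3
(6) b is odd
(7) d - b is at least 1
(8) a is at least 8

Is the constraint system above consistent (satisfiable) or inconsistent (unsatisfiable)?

Unsatisfiable

From constraint 5: c ≥ 3. From constraint 8: a ≥ 8. Hence c + a ≥ 11. But constraint 1 requires c + a ≤ 10, and 10 < 11. Contradiction.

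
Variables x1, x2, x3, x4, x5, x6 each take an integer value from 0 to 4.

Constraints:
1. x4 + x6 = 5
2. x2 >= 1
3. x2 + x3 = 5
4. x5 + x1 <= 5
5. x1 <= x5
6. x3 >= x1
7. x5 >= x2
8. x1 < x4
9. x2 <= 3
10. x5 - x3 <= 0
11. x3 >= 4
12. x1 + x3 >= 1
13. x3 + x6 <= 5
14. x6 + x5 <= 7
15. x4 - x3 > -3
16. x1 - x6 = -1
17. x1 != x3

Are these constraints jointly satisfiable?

Satisfiable

The assignment x1 = 0, x2 = 1, x3 = 4, x4 = 4, x5 = 4, x6 = 1 works:
  constraint 1 holds since x4 + x6 = 5.
  constraint 3 holds since x2 + x3 = 5.
The rest check out directly.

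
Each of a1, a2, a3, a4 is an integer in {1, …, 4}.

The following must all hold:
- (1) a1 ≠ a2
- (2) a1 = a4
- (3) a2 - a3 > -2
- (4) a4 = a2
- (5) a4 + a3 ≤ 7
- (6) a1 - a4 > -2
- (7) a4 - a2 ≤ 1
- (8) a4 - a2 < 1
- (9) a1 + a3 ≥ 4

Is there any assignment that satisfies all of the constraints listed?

From constraints 2 and 4, a1 = a4 = a2, so a1 = a2. But constraint 1 says a1 ≠ a2. Contradiction.

Unsatisfiable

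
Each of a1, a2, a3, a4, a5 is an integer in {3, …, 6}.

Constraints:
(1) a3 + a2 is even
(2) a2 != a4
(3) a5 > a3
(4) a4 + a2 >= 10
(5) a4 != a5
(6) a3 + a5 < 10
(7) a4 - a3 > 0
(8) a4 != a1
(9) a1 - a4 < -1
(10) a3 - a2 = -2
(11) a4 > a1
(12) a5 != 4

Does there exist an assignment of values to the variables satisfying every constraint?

Satisfiable

Try a1 = 3, a2 = 5, a3 = 3, a4 = 6, a5 = 5.
Check constraint 4: a4 + a2 = 11; constraint 6: a3 + a5 = 8; constraint 7: a4 - a3 = 3. The remaining constraints are straightforward to verify.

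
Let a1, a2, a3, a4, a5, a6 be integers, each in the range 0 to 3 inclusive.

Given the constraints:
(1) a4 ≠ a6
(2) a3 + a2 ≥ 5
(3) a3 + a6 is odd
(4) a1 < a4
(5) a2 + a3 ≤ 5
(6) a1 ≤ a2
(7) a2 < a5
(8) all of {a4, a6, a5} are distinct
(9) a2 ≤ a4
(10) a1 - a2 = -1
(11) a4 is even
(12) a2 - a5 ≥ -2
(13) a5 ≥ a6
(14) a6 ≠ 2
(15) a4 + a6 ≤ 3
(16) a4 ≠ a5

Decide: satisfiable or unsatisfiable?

Satisfiable

The assignment a1 = 1, a2 = 2, a3 = 3, a4 = 2, a5 = 3, a6 = 0 works:
  constraint 2 holds since a3 + a2 = 5.
  constraint 5 holds since a2 + a3 = 5.
  constraint 10 holds since a1 - a2 = -1.
The rest check out directly.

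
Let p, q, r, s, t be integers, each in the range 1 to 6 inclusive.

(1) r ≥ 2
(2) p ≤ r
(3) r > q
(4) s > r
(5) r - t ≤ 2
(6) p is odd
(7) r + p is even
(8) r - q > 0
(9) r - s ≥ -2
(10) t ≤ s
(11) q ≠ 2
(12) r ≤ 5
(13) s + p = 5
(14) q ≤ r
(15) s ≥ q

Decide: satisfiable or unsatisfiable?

Satisfiable

One satisfying assignment is p = 1, q = 1, r = 3, s = 4, t = 1.
For the less obvious constraints — constraint 5: r - t = 2; constraint 8: r - q = 2 — and the others hold by inspection.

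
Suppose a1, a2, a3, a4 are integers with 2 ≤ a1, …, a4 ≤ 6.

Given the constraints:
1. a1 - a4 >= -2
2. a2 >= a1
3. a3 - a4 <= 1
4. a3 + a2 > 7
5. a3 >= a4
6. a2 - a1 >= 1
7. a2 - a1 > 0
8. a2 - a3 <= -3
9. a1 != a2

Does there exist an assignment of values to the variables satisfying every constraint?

Unsatisfiable

Constraints 1, 3, 6, and 8 give a1 − a4 ≥ -2, a4 − a3 ≥ -1, a3 − a2 ≥ 3, a2 − a1 ≥ 1.
Adding all 4 inequalities: the left sides telescope to 0, and the right sides sum to (-2) + (-1) + 3 + 1 = 1. So 0 ≥ 1, which is false.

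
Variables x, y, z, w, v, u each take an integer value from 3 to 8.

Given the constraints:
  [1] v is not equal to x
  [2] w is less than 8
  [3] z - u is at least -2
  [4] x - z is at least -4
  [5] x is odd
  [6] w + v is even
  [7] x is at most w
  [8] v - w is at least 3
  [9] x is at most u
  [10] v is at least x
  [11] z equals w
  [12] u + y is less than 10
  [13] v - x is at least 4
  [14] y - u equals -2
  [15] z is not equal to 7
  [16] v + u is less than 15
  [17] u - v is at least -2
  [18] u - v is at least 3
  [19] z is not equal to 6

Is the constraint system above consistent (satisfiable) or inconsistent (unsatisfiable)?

Constraints 3, 4, 13, and 18 give z − u ≥ -2, u − v ≥ 3, v − x ≥ 4, x − z ≥ -4.
Adding all 4 inequalities: the left sides telescope to 0, and the right sides sum to (-2) + 3 + 4 + (-4) = 1. So 0 ≥ 1, which is false.

Unsatisfiable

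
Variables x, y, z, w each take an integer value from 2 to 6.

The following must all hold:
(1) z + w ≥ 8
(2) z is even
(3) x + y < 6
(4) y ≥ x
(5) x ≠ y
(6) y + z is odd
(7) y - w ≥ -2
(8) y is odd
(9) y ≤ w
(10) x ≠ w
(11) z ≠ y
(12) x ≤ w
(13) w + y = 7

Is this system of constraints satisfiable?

Satisfiable

Take x = 2, y = 3, z = 6, w = 4. Then constraint 1: z + w = 10; constraint 3: x + y = 5, and every other listed constraint is also met.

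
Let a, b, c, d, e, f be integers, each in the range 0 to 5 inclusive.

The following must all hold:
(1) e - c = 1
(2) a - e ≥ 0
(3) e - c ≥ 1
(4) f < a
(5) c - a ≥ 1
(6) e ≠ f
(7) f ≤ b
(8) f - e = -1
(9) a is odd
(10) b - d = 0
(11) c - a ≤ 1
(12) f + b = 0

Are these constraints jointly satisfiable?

Unsatisfiable

Constraints 2, 3, and 5 give a − e ≥ 0, e − c ≥ 1, c − a ≥ 1.
Adding all 3 inequalities: the left sides telescope to 0, and the right sides sum to 0 + 1 + 1 = 2. So 0 ≥ 2, which is false.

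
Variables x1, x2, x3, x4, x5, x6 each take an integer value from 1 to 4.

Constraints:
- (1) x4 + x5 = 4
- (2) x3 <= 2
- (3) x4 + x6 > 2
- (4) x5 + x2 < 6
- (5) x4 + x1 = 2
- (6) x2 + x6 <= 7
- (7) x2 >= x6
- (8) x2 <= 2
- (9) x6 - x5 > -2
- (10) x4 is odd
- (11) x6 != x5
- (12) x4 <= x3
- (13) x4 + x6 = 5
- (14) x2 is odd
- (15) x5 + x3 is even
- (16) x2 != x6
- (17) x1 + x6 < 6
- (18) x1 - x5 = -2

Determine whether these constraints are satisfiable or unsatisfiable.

Unsatisfiable

From constraints 2 and 12: x4 ≤ x3 ≤ 2. From constraints 7 and 8: x6 ≤ x2 ≤ 2. Hence x4 + x6 ≤ 4. But constraint 13 requires x4 + x6 = 5, and 5 > 4. Contradiction.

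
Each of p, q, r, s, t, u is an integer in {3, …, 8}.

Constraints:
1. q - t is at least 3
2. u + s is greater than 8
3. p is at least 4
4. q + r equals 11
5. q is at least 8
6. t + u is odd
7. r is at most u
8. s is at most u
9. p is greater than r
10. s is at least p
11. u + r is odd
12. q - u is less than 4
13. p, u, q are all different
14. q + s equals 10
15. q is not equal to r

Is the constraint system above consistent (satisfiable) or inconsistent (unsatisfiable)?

Unsatisfiable

From constraint 5: q ≥ 8. From constraints 3 and 10: s ≥ p ≥ 4. Hence q + s ≥ 12. But constraint 14 requires q + s = 10, and 10 < 12. Contradiction.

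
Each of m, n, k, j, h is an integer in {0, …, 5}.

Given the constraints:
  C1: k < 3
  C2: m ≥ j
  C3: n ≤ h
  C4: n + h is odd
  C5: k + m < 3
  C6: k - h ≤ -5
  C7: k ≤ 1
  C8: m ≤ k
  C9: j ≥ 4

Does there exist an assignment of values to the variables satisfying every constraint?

Unsatisfiable

From constraints 2 and 9: m ≥ j and j ≥ 4, so m ≥ 4. From constraints 7 and 8: m ≤ k and k ≤ 1, so m ≤ 1. But 1 < 4, so no value of m works.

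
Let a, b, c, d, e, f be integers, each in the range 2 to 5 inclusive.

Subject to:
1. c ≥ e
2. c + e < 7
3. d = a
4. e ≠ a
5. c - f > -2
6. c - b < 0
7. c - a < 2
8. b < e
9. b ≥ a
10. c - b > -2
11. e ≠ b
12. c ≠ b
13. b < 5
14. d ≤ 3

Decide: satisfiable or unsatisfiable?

Constraints 1, 6, and 8 give e ≤ c, c < b, b < e. Chaining: e ≤ c < b < e, which forces e < e — impossible.

Unsatisfiable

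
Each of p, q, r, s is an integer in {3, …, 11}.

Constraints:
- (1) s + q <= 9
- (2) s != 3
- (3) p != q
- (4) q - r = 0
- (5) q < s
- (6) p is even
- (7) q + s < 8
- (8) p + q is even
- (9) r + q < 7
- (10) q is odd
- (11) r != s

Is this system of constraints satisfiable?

Unsatisfiable

Constraint 6 makes p even and constraint 10 makes q odd, so p + q must be odd. Constraint 8 says p + q is even — contradiction.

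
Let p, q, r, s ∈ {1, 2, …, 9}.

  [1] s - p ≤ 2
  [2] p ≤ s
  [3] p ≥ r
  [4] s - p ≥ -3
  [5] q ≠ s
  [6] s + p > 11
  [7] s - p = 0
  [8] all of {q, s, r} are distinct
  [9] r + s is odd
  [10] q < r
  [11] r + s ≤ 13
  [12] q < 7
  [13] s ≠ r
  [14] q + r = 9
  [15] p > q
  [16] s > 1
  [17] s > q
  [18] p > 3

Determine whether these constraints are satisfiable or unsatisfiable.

Setting (p, q, r, s) = (6, 4, 5, 6) satisfies everything: constraint 1: s - p = 0; constraint 4: s - p = 0; constraint 6: s + p = 12, and the others follow.

Satisfiable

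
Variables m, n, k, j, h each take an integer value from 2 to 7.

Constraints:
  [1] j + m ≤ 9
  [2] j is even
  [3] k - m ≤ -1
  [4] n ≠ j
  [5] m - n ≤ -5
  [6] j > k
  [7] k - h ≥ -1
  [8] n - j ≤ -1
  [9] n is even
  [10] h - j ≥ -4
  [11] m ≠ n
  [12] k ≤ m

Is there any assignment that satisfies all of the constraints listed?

Constraints 3, 5, 7, 8, and 10 give m − k ≥ 1, k − h ≥ -1, h − j ≥ -4, j − n ≥ 1, n − m ≥ 5.
Adding all 5 inequalities: the left sides telescope to 0, and the right sides sum to 1 + (-1) + (-4) + 1 + 5 = 2. So 0 ≥ 2, which is false.

Unsatisfiable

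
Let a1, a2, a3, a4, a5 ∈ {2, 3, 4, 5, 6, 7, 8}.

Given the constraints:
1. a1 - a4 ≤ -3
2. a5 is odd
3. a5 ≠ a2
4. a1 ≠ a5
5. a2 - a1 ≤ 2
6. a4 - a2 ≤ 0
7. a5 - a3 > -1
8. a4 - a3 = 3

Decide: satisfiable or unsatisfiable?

Constraints 1, 5, and 6 give a1 − a2 ≥ -2, a2 − a4 ≥ 0, a4 − a1 ≥ 3.
Adding all 3 inequalities: the left sides telescope to 0, and the right sides sum to (-2) + 0 + 3 = 1. So 0 ≥ 1, which is false.

Unsatisfiable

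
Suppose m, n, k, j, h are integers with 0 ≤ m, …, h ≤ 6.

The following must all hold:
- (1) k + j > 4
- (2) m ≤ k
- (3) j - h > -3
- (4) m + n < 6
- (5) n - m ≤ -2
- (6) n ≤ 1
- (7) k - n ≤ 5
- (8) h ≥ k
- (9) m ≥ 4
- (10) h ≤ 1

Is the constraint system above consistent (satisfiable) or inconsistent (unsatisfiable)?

From constraints 2 and 9: k ≥ m and m ≥ 4, so k ≥ 4. From constraints 8 and 10: k ≤ h and h ≤ 1, so k ≤ 1. But 1 < 4, so no value of k works.

Unsatisfiable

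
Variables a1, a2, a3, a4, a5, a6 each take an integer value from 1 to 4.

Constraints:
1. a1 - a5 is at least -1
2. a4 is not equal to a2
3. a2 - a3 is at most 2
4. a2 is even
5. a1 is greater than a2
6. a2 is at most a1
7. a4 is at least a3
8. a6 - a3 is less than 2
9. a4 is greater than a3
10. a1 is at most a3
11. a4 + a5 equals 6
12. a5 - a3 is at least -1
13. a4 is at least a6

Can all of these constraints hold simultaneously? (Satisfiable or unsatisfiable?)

Satisfiable

Try a1 = 3, a2 = 2, a3 = 3, a4 = 4, a5 = 2, a6 = 3.
Check constraint 1: a1 - a5 = 1; constraint 3: a2 - a3 = -1. The remaining constraints are straightforward to verify.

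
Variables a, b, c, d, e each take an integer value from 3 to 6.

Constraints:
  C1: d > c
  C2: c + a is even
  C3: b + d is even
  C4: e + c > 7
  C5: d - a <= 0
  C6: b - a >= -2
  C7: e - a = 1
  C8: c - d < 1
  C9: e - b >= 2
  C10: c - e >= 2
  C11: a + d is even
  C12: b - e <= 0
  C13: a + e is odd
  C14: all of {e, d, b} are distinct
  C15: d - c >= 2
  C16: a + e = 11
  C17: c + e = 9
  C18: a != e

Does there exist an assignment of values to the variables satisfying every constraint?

Constraints 5, 6, 10, 12, and 15 give e − b ≥ 0, b − a ≥ -2, a − d ≥ 0, d − c ≥ 2, c − e ≥ 2.
Adding all 5 inequalities: the left sides telescope to 0, and the right sides sum to 0 + (-2) + 0 + 2 + 2 = 2. So 0 ≥ 2, which is false.

Unsatisfiable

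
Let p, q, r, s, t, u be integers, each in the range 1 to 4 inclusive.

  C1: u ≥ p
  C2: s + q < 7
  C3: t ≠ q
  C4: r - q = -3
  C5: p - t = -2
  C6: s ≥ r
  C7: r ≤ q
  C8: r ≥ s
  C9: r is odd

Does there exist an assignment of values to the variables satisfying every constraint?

Take p = 1, q = 4, r = 1, s = 1, t = 3, u = 2. Then constraint 2: s + q = 5; constraint 4: r - q = -3; constraint 5: p - t = -2, and every other listed constraint is also met.

Satisfiable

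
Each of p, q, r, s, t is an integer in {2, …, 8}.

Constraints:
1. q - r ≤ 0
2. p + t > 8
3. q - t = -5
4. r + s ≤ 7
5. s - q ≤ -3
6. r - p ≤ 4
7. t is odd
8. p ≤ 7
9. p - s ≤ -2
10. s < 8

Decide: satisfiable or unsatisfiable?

Unsatisfiable

Constraints 1, 5, 6, and 9 give q − s ≥ 3, s − p ≥ 2, p − r ≥ -4, r − q ≥ 0.
Adding all 4 inequalities: the left sides telescope to 0, and the right sides sum to 3 + 2 + (-4) + 0 = 1. So 0 ≥ 1, which is false.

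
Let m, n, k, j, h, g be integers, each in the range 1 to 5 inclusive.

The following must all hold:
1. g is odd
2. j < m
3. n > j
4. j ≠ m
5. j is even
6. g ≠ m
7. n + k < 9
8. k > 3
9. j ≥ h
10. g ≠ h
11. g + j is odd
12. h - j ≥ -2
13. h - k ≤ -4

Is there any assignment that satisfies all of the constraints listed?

Setting (m, n, k, j, h, g) = (5, 3, 5, 2, 1, 3) satisfies everything: constraint 7: n + k = 8; constraint 12: h - j = -1; constraint 13: h - k = -4, and the others follow.

Satisfiable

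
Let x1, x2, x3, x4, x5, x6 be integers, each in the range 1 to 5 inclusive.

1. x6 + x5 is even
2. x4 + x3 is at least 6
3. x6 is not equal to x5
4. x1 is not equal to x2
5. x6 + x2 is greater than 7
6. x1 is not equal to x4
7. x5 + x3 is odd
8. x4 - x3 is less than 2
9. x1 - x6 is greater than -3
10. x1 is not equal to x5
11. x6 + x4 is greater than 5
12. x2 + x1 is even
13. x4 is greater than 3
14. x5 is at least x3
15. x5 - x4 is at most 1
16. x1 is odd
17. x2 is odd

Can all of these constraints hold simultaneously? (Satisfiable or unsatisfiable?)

Satisfiable

The assignment x1 = 3, x2 = 5, x3 = 4, x4 = 5, x5 = 5, x6 = 3 works:
  constraint 2 holds since x4 + x3 = 9.
  constraint 5 holds since x6 + x2 = 8.
  constraint 8 holds since x4 - x3 = 1.
The rest check out directly.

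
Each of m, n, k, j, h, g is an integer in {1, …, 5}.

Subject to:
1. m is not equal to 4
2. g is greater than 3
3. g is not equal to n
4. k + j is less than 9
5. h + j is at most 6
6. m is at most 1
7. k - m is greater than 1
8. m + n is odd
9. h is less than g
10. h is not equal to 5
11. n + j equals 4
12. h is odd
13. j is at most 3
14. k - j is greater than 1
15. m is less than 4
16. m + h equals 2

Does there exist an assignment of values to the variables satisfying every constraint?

Take m = 1, n = 2, k = 4, j = 2, h = 1, g = 5. Then constraint 4: k + j = 6; constraint 5: h + j = 3; constraint 7: k - m = 3, and every other listed constraint is also met.

Satisfiable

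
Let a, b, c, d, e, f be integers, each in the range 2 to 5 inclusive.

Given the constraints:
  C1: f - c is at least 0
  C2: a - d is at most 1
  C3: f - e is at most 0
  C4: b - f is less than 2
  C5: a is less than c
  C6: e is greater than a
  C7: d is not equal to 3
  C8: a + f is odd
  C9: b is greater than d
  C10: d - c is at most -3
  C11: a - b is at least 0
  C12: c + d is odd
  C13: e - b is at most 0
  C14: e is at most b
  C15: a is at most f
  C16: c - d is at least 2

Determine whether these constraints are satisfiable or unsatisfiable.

Constraints 1, 2, 3, 11, 13, and 16 give f − c ≥ 0, c − d ≥ 2, d − a ≥ -1, a − b ≥ 0, b − e ≥ 0, e − f ≥ 0.
Adding all 6 inequalities: the left sides telescope to 0, and the right sides sum to 0 + 2 + (-1) + 0 + 0 + 0 = 1. So 0 ≥ 1, which is false.

Unsatisfiable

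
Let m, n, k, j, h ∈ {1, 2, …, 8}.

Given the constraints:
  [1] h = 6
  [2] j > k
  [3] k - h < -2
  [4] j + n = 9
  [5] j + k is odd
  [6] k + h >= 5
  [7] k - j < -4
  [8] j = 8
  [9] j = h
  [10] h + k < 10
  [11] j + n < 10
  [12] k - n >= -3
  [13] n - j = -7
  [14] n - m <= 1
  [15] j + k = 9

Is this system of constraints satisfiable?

Unsatisfiable

Constraint 8 fixes j = 8 and constraint 1 fixes h = 6, but constraint 9 requires j = h. Since 8 ≠ 6, contradiction.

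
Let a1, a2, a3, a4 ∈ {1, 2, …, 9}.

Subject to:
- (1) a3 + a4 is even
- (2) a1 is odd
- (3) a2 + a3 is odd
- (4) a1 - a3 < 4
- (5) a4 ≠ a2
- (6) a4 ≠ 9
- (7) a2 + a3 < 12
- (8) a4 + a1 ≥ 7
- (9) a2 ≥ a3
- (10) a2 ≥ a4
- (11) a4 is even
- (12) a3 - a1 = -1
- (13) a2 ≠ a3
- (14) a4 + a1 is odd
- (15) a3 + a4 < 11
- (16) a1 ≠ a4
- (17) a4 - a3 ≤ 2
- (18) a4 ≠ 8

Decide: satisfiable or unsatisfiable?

Take a1 = 5, a2 = 5, a3 = 4, a4 = 4. Then constraint 4: a1 - a3 = 1; constraint 7: a2 + a3 = 9; constraint 8: a4 + a1 = 9, and every other listed constraint is also met.

Satisfiable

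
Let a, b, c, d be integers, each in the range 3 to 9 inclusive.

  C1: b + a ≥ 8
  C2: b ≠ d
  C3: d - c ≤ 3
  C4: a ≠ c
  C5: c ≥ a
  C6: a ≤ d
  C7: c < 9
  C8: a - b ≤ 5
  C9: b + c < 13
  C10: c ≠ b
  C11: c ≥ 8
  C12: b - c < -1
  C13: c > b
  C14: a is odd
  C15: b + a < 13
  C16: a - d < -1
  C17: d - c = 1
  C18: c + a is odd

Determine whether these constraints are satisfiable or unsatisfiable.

The assignment a = 7, b = 4, c = 8, d = 9 works:
  constraint 1 holds since b + a = 11.
  constraint 3 holds since d - c = 1.
  constraint 8 holds since a - b = 3.
The rest check out directly.

Satisfiable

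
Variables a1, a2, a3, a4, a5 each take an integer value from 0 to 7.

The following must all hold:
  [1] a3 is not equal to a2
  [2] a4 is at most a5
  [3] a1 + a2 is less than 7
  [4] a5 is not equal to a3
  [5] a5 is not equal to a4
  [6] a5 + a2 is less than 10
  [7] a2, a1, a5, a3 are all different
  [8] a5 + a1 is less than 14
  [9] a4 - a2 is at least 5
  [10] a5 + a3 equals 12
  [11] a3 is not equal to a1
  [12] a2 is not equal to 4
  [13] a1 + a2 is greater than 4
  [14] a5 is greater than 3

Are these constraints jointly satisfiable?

Satisfiable

Try a1 = 6, a2 = 0, a3 = 5, a4 = 6, a5 = 7.
Check constraint 3: a1 + a2 = 6; constraint 6: a5 + a2 = 7; constraint 8: a5 + a1 = 13. The remaining constraints are straightforward to verify.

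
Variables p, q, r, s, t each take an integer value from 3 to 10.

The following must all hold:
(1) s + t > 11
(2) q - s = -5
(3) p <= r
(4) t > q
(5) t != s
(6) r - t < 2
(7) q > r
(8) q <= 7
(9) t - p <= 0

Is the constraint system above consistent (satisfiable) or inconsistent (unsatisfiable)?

Unsatisfiable

Constraints 3, 4, 7, and 9 give r < q, q < t, t ≤ p, p ≤ r. Chaining: r < q < t ≤ p ≤ r, which forces r < r — impossible.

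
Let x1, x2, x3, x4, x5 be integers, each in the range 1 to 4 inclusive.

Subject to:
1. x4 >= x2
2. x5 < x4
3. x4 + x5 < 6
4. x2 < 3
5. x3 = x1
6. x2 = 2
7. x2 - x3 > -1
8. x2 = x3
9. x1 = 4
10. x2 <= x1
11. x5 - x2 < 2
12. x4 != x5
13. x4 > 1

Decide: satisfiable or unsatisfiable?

Unsatisfiable

Constraint 6 fixes x2 = 2 and constraint 9 fixes x1 = 4. Constraints 5 and 8 give x2 = x3 = x1, so x2 = x1. But 2 ≠ 4 — contradiction.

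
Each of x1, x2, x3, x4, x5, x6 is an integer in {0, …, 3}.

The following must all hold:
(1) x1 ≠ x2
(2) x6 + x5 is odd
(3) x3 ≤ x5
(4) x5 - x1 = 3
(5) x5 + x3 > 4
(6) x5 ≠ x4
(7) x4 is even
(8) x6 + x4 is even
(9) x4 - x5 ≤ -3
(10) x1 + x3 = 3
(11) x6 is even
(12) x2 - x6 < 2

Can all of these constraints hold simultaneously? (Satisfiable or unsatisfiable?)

Satisfiable

One satisfying assignment is x1 = 0, x2 = 1, x3 = 3, x4 = 0, x5 = 3, x6 = 2.
For the less obvious constraints — constraint 4: x5 - x1 = 3; constraint 5: x5 + x3 = 6 — and the others hold by inspection.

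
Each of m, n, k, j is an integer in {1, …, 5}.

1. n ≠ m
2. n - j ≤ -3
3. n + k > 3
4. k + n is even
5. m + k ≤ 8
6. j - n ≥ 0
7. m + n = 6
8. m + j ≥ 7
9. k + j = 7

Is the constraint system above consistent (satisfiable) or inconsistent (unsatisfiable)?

Setting (m, n, k, j) = (5, 1, 3, 4) satisfies everything: constraint 2: n - j = -3; constraint 3: n + k = 4; constraint 5: m + k = 8, and the others follow.

Satisfiable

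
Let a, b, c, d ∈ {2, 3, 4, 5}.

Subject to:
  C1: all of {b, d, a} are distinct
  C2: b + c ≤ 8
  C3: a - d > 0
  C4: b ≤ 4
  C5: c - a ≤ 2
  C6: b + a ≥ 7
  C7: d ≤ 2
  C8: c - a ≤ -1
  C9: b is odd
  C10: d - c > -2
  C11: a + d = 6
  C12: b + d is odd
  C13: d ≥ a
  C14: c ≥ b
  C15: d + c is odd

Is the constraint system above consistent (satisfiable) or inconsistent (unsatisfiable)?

Unsatisfiable

From constraint 4: b ≤ 4. From constraints 7 and 13: a ≤ d ≤ 2. Hence b + a ≤ 6. But constraint 6 requires b + a ≥ 7, and 7 > 6. Contradiction.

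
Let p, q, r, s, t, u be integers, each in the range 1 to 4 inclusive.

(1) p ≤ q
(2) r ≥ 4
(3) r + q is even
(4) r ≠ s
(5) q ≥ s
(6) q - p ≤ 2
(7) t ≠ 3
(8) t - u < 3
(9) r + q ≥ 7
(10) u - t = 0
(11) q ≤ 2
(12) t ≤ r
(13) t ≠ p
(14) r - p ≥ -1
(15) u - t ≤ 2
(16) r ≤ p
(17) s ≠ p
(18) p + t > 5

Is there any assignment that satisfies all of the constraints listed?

From constraints 2 and 16: p ≥ r and r ≥ 4, so p ≥ 4. From constraints 1 and 11: p ≤ q and q ≤ 2, so p ≤ 2. But 2 < 4, so no value of p works.

Unsatisfiable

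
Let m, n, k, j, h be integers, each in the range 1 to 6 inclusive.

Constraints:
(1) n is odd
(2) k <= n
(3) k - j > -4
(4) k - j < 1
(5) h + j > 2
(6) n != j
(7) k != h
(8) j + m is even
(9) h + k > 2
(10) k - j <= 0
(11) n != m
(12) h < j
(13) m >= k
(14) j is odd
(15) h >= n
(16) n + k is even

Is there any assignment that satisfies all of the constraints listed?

Satisfiable

Setting (m, n, k, j, h) = (3, 1, 1, 3, 2) satisfies everything: constraint 3: k - j = -2; constraint 4: k - j = -2, and the others follow.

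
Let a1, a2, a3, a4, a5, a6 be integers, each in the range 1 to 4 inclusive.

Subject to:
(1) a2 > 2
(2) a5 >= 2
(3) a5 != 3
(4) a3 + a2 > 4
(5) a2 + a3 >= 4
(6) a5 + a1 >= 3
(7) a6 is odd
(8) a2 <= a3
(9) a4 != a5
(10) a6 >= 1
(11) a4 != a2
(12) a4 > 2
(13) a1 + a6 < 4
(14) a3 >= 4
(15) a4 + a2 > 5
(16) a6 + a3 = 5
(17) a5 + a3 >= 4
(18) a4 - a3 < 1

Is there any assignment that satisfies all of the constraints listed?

Try a1 = 1, a2 = 3, a3 = 4, a4 = 4, a5 = 2, a6 = 1.
Check constraint 4: a3 + a2 = 7; constraint 5: a2 + a3 = 7; constraint 6: a5 + a1 = 3. The remaining constraints are straightforward to verify.

Satisfiable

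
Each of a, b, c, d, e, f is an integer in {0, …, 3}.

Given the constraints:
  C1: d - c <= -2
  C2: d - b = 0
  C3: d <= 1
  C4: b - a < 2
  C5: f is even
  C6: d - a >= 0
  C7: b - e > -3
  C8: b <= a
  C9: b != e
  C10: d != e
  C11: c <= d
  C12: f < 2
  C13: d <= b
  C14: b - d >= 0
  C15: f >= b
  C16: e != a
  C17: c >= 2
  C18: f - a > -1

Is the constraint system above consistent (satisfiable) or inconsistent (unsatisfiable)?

From constraints 11 and 17: d ≥ c and c ≥ 2, so d ≥ 2. From constraint 3: d ≤ 1. But 1 < 2, so no value of d works.

Unsatisfiable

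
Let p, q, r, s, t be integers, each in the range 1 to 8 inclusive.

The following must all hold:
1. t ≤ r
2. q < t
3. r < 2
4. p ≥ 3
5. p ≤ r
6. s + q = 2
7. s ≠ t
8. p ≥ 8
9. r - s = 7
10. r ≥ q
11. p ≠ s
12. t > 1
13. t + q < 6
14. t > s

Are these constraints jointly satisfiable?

From constraints 5 and 8: r ≥ p and p ≥ 8, so r ≥ 8. From constraint 3: r ≤ 1. But 1 < 8, so no value of r works.

Unsatisfiable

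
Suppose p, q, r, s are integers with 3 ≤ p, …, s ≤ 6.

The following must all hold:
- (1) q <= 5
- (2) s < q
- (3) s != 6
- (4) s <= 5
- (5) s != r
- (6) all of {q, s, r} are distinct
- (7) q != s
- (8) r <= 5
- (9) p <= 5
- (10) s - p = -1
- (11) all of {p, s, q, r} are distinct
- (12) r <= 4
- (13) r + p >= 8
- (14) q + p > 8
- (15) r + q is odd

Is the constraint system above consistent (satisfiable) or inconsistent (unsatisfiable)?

Unsatisfiable

Constraints 1, 4, 8, and 9 confine each of p, s, q, r to the 3 values {3, …, 5} (the domain already gives each ≥ 3).
Constraint 11 requires all 4 of them to be distinct, but only 3 values are available — impossible by the pigeonhole principle.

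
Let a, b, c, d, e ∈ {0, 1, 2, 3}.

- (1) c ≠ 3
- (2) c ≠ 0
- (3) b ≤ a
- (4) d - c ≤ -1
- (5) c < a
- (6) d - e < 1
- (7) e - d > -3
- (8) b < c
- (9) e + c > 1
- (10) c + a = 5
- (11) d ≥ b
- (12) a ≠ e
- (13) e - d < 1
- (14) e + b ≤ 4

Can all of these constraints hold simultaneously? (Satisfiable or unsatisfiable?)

Satisfiable

Setting (a, b, c, d, e) = (3, 0, 2, 1, 1) satisfies everything: constraint 4: d - c = -1; constraint 6: d - e = 0; constraint 7: e - d = 0, and the others follow.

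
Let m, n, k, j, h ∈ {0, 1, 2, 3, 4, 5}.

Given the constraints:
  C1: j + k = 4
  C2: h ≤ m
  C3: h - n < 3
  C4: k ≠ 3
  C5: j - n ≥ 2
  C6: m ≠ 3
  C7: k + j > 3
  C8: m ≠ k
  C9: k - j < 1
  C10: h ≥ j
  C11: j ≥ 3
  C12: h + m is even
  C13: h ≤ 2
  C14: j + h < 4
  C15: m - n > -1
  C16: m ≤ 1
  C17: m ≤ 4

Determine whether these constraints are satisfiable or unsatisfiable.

Unsatisfiable

From constraints 10 and 11: h ≥ j and j ≥ 3, so h ≥ 3. From constraints 2 and 16: h ≤ m and m ≤ 1, so h ≤ 1. But 1 < 3, so no value of h works.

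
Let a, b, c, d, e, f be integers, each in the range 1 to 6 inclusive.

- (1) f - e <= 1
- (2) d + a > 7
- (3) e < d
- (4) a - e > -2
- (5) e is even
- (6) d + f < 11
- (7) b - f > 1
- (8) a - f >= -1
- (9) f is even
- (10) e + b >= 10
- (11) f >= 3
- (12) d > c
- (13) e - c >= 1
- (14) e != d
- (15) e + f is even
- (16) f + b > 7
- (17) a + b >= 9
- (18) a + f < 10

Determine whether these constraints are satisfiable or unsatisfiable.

Satisfiable

The assignment a = 4, b = 6, c = 1, d = 6, e = 4, f = 4 works:
  constraint 1 holds since f - e = 0.
  constraint 2 holds since d + a = 10.
  constraint 4 holds since a - e = 0.
The rest check out directly.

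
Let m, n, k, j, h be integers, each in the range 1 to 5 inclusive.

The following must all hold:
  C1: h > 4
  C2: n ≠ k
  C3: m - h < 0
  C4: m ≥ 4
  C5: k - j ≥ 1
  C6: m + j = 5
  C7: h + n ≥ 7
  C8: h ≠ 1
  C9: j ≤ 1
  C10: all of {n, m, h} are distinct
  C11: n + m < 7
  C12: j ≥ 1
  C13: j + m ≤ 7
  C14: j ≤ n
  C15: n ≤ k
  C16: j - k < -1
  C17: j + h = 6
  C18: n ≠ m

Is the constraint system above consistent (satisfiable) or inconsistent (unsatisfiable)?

The assignment m = 4, n = 2, k = 4, j = 1, h = 5 works:
  constraint 3 holds since m - h = -1.
  constraint 5 holds since k - j = 3.
The rest check out directly.

Satisfiable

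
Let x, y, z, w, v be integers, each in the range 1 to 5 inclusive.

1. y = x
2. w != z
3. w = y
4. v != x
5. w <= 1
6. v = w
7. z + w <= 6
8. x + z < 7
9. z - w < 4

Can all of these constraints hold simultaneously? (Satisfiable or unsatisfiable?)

Unsatisfiable

From constraints 1, 3, and 6, v = w = y = x, so v = x. But constraint 4 says v ≠ x. Contradiction.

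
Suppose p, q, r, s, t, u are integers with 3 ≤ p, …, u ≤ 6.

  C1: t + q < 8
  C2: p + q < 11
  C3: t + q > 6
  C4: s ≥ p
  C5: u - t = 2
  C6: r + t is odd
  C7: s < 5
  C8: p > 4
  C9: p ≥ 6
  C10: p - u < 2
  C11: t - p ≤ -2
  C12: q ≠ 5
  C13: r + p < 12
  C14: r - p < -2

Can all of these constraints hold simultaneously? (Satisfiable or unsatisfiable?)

Unsatisfiable

From constraints 4 and 9: s ≥ p and p ≥ 6, so s ≥ 6. From constraint 7: s ≤ 4. But 4 < 6, so no value of s works.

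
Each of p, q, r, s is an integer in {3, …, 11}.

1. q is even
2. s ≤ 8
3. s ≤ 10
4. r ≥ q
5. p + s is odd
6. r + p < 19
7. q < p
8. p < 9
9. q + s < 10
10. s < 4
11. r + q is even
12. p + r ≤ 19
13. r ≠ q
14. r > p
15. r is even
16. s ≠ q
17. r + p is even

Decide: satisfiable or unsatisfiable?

The assignment p = 8, q = 6, r = 10, s = 3 works:
  constraint 6 holds since r + p = 18.
  constraint 9 holds since q + s = 9.
The rest check out directly.

Satisfiable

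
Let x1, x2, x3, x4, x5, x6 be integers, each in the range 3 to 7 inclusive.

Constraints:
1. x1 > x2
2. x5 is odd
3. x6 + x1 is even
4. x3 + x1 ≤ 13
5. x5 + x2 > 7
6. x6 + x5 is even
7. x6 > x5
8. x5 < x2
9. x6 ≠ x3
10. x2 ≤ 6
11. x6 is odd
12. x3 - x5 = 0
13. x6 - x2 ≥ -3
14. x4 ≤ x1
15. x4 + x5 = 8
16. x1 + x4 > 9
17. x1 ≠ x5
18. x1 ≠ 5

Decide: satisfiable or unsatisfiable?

Satisfiable

Setting (x1, x2, x3, x4, x5, x6) = (7, 6, 3, 5, 3, 5) satisfies everything: constraint 4: x3 + x1 = 10; constraint 5: x5 + x2 = 9, and the others follow.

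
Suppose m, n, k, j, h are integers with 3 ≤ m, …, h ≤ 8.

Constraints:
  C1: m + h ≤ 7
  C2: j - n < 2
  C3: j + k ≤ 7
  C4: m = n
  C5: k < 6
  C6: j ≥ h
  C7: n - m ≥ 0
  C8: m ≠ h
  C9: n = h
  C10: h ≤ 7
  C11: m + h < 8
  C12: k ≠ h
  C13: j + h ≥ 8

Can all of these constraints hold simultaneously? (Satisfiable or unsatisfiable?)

From constraints 4 and 9, m = n = h, so m = h. But constraint 8 says m ≠ h. Contradiction.

Unsatisfiable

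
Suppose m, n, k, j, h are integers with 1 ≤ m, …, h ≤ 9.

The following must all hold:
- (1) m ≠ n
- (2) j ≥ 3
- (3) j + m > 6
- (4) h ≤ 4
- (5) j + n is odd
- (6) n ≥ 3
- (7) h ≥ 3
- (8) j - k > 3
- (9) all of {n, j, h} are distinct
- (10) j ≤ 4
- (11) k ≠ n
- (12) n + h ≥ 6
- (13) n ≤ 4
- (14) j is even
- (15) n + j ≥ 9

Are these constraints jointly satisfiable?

Unsatisfiable

Constraints 2, 4, 6, 7, 10, and 13 confine each of n, j, h to the 2 values {3, 4}.
Constraint 9 requires all 3 of them to be distinct, but only 2 values are available — impossible by the pigeonhole principle.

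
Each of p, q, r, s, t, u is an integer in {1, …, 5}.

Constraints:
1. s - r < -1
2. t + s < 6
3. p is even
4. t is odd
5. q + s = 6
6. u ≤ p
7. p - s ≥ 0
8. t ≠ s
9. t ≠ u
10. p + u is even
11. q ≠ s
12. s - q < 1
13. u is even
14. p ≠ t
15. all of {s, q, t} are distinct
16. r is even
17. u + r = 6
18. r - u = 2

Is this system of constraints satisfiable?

Satisfiable

Setting (p, q, r, s, t, u) = (4, 4, 4, 2, 3, 2) satisfies everything: constraint 1: s - r = -2; constraint 2: t + s = 5, and the others follow.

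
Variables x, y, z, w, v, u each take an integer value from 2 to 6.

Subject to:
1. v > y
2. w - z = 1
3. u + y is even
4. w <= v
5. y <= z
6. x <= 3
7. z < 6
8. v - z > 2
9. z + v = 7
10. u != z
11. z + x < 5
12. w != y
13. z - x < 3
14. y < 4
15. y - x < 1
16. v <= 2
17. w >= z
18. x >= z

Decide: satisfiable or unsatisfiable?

From constraints 6 and 18: z ≤ x ≤ 3. From constraint 16: v ≤ 2. Hence z + v ≤ 5. But constraint 9 requires z + v = 7, and 7 > 5. Contradiction.

Unsatisfiable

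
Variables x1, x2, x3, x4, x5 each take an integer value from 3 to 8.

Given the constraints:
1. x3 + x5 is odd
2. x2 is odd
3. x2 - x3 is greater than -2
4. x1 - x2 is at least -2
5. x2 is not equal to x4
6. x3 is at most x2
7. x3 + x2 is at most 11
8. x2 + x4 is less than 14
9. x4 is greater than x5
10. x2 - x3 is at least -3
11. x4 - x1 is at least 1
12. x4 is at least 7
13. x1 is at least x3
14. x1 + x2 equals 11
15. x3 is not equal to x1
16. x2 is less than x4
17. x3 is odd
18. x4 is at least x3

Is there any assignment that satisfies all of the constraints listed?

Try x1 = 6, x2 = 5, x3 = 5, x4 = 8, x5 = 6.
Check constraint 3: x2 - x3 = 0; constraint 4: x1 - x2 = 1. The remaining constraints are straightforward to verify.

Satisfiable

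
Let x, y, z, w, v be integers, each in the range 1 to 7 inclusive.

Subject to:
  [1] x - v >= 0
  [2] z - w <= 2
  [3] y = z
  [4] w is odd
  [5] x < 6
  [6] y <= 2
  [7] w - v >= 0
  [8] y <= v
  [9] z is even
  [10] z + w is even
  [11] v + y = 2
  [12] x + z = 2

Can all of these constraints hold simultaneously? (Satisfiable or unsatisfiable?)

Unsatisfiable

Constraint 9 makes z even and constraint 4 makes w odd, so z + w must be odd. Constraint 10 says z + w is even — contradiction.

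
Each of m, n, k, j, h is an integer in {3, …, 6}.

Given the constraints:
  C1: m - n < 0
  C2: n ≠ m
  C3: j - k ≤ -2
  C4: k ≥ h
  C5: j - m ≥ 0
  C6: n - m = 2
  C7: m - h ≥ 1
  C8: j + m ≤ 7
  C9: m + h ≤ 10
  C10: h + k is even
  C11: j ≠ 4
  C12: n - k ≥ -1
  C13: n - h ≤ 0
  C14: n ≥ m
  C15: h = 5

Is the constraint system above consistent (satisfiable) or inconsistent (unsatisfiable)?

Unsatisfiable

Constraints 3, 5, 7, 12, and 13 give j − m ≥ 0, m − h ≥ 1, h − n ≥ 0, n − k ≥ -1, k − j ≥ 2.
Adding all 5 inequalities: the left sides telescope to 0, and the right sides sum to 0 + 1 + 0 + (-1) + 2 = 2. So 0 ≥ 2, which is false.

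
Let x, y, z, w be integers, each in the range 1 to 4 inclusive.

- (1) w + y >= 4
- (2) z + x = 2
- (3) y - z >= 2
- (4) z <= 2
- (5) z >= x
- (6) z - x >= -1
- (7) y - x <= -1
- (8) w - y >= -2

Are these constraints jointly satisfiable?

Unsatisfiable

Constraints 3, 6, and 7 give z − x ≥ -1, x − y ≥ 1, y − z ≥ 2.
Adding all 3 inequalities: the left sides telescope to 0, and the right sides sum to (-1) + 1 + 2 = 2. So 0 ≥ 2, which is false.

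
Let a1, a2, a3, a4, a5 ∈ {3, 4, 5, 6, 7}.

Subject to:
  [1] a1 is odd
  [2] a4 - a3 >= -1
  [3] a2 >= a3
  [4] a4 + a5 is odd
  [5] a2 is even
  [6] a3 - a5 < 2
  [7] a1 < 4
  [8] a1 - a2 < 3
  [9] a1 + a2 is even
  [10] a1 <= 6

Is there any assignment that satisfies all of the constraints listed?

Constraint 1 makes a1 odd and constraint 5 makes a2 even, so a1 + a2 must be odd. Constraint 9 says a1 + a2 is even — contradiction.

Unsatisfiable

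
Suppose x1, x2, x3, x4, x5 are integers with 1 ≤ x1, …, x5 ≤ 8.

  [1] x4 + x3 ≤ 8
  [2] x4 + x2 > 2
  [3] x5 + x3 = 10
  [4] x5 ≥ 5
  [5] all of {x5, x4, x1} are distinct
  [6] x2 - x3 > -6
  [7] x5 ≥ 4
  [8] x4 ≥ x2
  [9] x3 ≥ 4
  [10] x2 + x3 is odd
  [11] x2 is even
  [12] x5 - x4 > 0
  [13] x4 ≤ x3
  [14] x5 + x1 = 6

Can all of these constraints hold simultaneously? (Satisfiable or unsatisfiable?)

Setting (x1, x2, x3, x4, x5) = (1, 2, 5, 2, 5) satisfies everything: constraint 1: x4 + x3 = 7; constraint 2: x4 + x2 = 4, and the others follow.

Satisfiable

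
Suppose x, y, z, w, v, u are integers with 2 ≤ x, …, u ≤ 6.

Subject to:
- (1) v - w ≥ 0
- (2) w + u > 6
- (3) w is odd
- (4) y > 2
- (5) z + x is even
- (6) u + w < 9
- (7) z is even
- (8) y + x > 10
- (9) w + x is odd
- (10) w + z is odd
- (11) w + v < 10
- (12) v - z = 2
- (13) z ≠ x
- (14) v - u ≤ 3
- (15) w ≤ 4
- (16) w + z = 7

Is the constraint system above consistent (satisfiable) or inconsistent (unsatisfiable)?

Setting (x, y, z, w, v, u) = (6, 6, 4, 3, 6, 4) satisfies everything: constraint 1: v - w = 3; constraint 2: w + u = 7; constraint 6: u + w = 7, and the others follow.

Satisfiable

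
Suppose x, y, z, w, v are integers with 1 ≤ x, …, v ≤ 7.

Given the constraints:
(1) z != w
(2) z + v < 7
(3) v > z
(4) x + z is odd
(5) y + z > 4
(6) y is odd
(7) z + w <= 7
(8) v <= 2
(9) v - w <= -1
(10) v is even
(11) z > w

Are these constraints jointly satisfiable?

Unsatisfiable

Constraints 3, 9, and 11 give w < z, z < v, v < w. Chaining: w < z < v < w, which forces w < w — impossible.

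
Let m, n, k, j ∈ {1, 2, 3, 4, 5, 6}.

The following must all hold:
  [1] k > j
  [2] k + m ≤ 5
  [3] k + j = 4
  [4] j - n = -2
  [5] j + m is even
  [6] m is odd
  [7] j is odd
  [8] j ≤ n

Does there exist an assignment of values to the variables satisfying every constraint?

Satisfiable

Setting (m, n, k, j) = (1, 3, 3, 1) satisfies everything: constraint 2: k + m = 4; constraint 3: k + j = 4; constraint 4: j - n = -2, and the others follow.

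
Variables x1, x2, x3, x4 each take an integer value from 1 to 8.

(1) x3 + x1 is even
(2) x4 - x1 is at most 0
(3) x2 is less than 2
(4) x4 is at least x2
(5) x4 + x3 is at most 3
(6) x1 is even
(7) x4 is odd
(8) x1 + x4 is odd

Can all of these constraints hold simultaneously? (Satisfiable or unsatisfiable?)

The assignment x1 = 2, x2 = 1, x3 = 2, x4 = 1 works:
  constraint 1 holds since x3 + x1 = 4 is even.
  constraint 2 holds since x4 - x1 = -1.
  constraint 5 holds since x4 + x3 = 3.
The rest check out directly.

Satisfiable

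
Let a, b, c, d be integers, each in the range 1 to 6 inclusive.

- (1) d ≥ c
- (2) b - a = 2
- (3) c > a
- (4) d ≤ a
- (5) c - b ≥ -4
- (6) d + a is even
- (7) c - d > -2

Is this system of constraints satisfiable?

Unsatisfiable

Constraints 1, 3, and 4 give d ≤ a, a < c, c ≤ d. Chaining: d ≤ a < c ≤ d, which forces d < d — impossible.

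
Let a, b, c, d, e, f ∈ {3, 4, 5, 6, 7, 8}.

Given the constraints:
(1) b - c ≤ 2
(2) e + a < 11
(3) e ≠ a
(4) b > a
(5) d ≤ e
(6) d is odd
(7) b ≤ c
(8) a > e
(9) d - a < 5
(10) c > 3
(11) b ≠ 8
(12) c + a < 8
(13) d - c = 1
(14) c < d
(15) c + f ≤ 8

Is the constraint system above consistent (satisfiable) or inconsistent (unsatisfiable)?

Unsatisfiable

Constraints 4, 5, 7, 8, and 14 give b ≤ c, c < d, d ≤ e, e < a, a < b. Chaining: b ≤ c < d ≤ e < a < b, which forces b < b — impossible.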